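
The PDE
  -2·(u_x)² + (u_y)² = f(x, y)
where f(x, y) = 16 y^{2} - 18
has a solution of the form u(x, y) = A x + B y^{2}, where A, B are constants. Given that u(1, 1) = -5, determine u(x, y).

Substitute the ansatz u = A x + B y^{2} into the left-hand side.
Derivatives of the ansatz:
  u_x = A
  u_y = 2 B y
Term by term:
  -2·(u_x)² = - 2 A^{2}
  (u_y)² = 4 B^{2} y^{2}
So the left-hand side equals
  - 2 A^{2} + 4 B^{2} y^{2}
This must equal f(x, y) = 16 y^{2} - 18 identically.
Matching coefficients of the independent functions:
  [constant term]:  - 2 A^{2} = -18
  [y^{2}]:  4 B^{2} = 16
These equations allow (A, B) = (-3, -2) or (-3, 2) or (3, -2) or (3, 2).
Impose the point condition(s):
  u(1, 1) = -5  ⟹  A + B = -5
Only A = -3, B = -2 satisfies everything.
Hence u(x, y) = - 3 x - 2 y^{2}.

Answer: u(x, y) = - 3 x - 2 y^{2}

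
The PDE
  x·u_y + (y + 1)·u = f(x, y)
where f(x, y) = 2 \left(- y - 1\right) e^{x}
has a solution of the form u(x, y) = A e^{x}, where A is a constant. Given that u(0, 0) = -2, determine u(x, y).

Answer: u(x, y) = - 2 e^{x}

Derivation:
Substitute the ansatz u = A e^{x} into the left-hand side.
Derivatives of the ansatz:
  u_y = 0
Term by term:
  x·u_y = 0
  (y + 1)·u = A y e^{x} + A e^{x}
So the left-hand side equals
  A y e^{x} + A e^{x}
This must equal f(x, y) identically; expanded, f = - 2 y e^{x} - 2 e^{x}.
Matching coefficients of the independent functions:
  [y e^{x}, e^{x}]:  A = -2
Solving: A = -2.
Check against the point condition:
  u(0, 0) = -2  ⟹  A = -2  ✓
Hence u(x, y) = - 2 e^{x}.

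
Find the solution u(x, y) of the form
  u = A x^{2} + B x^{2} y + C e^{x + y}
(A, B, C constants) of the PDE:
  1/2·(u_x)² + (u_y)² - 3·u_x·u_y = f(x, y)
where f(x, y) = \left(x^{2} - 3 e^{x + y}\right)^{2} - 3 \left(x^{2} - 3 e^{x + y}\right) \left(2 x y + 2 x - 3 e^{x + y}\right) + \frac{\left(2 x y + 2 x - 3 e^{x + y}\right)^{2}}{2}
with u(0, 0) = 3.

Substitute the ansatz u = A x^{2} + B x^{2} y + C e^{x + y} into the left-hand side.
Derivatives of the ansatz:
  u_x = 2 A x + 2 B x y + C e^{x} e^{y}
  u_y = B x^{2} + C e^{x} e^{y}
Term by term:
  1/2·(u_x)² = 2 A^{2} x^{2} + 4 A B x^{2} y + 2 A C x e^{x} e^{y} + 2 B^{2} x^{2} y^{2} + 2 B C x y e^{x} e^{y} + \frac{C^{2} e^{2 x} e^{2 y}}{2}
  (u_y)² = B^{2} x^{4} + 2 B C x^{2} e^{x} e^{y} + C^{2} e^{2 x} e^{2 y}
  -3·u_x·u_y = - 6 A B x^{3} - 6 A C x e^{x} e^{y} - 6 B^{2} x^{3} y - 3 B C x^{2} e^{x} e^{y} - 6 B C x y e^{x} e^{y} - 3 C^{2} e^{2 x} e^{2 y}
So the left-hand side equals
  2 A^{2} x^{2} - 6 A B x^{3} + 4 A B x^{2} y - 4 A C x e^{x} e^{y} + B^{2} x^{4} - 6 B^{2} x^{3} y + 2 B^{2} x^{2} y^{2} - B C x^{2} e^{x} e^{y} - 4 B C x y e^{x} e^{y} - \frac{3 C^{2} e^{2 x} e^{2 y}}{2}
This must equal f(x, y) identically; expanded, f = x^{4} - 6 x^{3} y - 6 x^{3} + 2 x^{2} y^{2} + 4 x^{2} y + 3 x^{2} e^{x} e^{y} + 2 x^{2} + 12 x y e^{x} e^{y} + 12 x e^{x} e^{y} - \frac{27 e^{2 x} e^{2 y}}{2}.
Matching coefficients of the independent functions:
  [x^{2}]:  2 A^{2} = 2
  [x^{3}]:  - 6 A B = -6
  [x^{4}]:  B^{2} = 1
  [x^{2} y]:  4 A B = 4
  [x^{2} y^{2}]:  2 B^{2} = 2
  [x^{3} y]:  - 6 B^{2} = -6
  [e^{2 x} e^{2 y}]:  - \frac{3 C^{2}}{2} = - \frac{27}{2}
  [x e^{x} e^{y}]:  - 4 A C = 12
  [x^{2} e^{x} e^{y}]:  - B C = 3
  [x y e^{x} e^{y}]:  - 4 B C = 12
These equations allow (A, B, C) = (-1, -1, 3) or (1, 1, -3).
Impose the point condition(s):
  u(0, 0) = 3  ⟹  C = 3
Only A = -1, B = -1, C = 3 satisfies everything.
Hence u(x, y) = - x^{2} y - x^{2} + 3 e^{x + y}.

Answer: u(x, y) = - x^{2} y - x^{2} + 3 e^{x + y}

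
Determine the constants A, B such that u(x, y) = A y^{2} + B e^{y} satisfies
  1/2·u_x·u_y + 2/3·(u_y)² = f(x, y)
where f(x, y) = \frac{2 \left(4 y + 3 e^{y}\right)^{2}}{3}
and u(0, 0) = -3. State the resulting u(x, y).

Answer: u(x, y) = - 2 y^{2} - 3 e^{y}

Derivation:
Substitute the ansatz u = A y^{2} + B e^{y} into the left-hand side.
Derivatives of the ansatz:
  u_x = 0
  u_y = 2 A y + B e^{y}
Term by term:
  1/2·u_x·u_y = 0
  2/3·(u_y)² = \frac{8 A^{2} y^{2}}{3} + \frac{8 A B y e^{y}}{3} + \frac{2 B^{2} e^{2 y}}{3}
So the left-hand side equals
  \frac{8 A^{2} y^{2}}{3} + \frac{8 A B y e^{y}}{3} + \frac{2 B^{2} e^{2 y}}{3}
This must equal f(x, y) identically; expanded, f = \frac{32 y^{2}}{3} + 16 y e^{y} + 6 e^{2 y}.
Matching coefficients of the independent functions:
  [y^{2}]:  \frac{8 A^{2}}{3} = \frac{32}{3}
  [y e^{y}]:  \frac{8 A B}{3} = 16
  [e^{2 y}]:  \frac{2 B^{2}}{3} = 6
These equations allow (A, B) = (-2, -3) or (2, 3).
Impose the point condition(s):
  u(0, 0) = -3  ⟹  B = -3
Only A = -2, B = -3 satisfies everything.
Hence u(x, y) = - 2 y^{2} - 3 e^{y}.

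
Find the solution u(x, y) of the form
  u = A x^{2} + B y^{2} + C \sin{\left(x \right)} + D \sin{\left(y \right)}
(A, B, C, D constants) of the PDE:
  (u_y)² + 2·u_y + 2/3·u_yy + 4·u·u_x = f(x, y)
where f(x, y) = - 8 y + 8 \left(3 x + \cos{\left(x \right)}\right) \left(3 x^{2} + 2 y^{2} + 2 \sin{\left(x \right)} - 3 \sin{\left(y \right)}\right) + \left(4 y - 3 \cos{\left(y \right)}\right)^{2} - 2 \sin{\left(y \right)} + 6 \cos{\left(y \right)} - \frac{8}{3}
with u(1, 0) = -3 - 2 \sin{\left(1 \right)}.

Answer: u(x, y) = - 3 x^{2} - 2 y^{2} - 2 \sin{\left(x \right)} + 3 \sin{\left(y \right)}

Derivation:
Substitute the ansatz u = A x^{2} + B y^{2} + C \sin{\left(x \right)} + D \sin{\left(y \right)} into the left-hand side.
Derivatives of the ansatz:
  u_y = 2 B y + D \cos{\left(y \right)}
  u_yy = 2 B - D \sin{\left(y \right)}
  u_x = 2 A x + C \cos{\left(x \right)}
Term by term:
  (u_y)² = 4 B^{2} y^{2} + 4 B D y \cos{\left(y \right)} + D^{2} \cos^{2}{\left(y \right)}
  2·u_y = 4 B y + 2 D \cos{\left(y \right)}
  2/3·u_yy = \frac{4 B}{3} - \frac{2 D \sin{\left(y \right)}}{3}
  4·u·u_x = 8 A^{2} x^{3} + 8 A B x y^{2} + 4 A C x^{2} \cos{\left(x \right)} + 8 A C x \sin{\left(x \right)} + 8 A D x \sin{\left(y \right)} + 4 B C y^{2} \cos{\left(x \right)} + 4 C^{2} \sin{\left(x \right)} \cos{\left(x \right)} + 4 C D \sin{\left(y \right)} \cos{\left(x \right)}
So the left-hand side equals
  8 A^{2} x^{3} + 8 A B x y^{2} + 4 A C x^{2} \cos{\left(x \right)} + 8 A C x \sin{\left(x \right)} + 8 A D x \sin{\left(y \right)} + 4 B^{2} y^{2} + 4 B C y^{2} \cos{\left(x \right)} + 4 B D y \cos{\left(y \right)} + 4 B y + \frac{4 B}{3} + 4 C^{2} \sin{\left(x \right)} \cos{\left(x \right)} + 4 C D \sin{\left(y \right)} \cos{\left(x \right)} + D^{2} \cos^{2}{\left(y \right)} - \frac{2 D \sin{\left(y \right)}}{3} + 2 D \cos{\left(y \right)}
This must equal f(x, y) identically; expanded, f = 72 x^{3} + 24 x^{2} \cos{\left(x \right)} + 48 x y^{2} + 48 x \sin{\left(x \right)} - 72 x \sin{\left(y \right)} + 16 y^{2} \cos{\left(x \right)} + 16 y^{2} - 24 y \cos{\left(y \right)} - 8 y + 16 \sin{\left(x \right)} \cos{\left(x \right)} - 24 \sin{\left(y \right)} \cos{\left(x \right)} - 2 \sin{\left(y \right)} + 9 \cos^{2}{\left(y \right)} + 6 \cos{\left(y \right)} - \frac{8}{3}.
Matching coefficients of the independent functions:
(each divided by its leading coefficient; functions giving the same equation are listed together)
  [constant term, y]:  B + 2 = 0
  [x^{3}]:  A^{2} - 9 = 0
  [y^{2}]:  B^{2} - 4 = 0
  [x y^{2}]:  A B - 6 = 0
  [x \sin{\left(x \right)}, x^{2} \cos{\left(x \right)}]:  A C - 6 = 0
  [x \sin{\left(y \right)}]:  A D + 9 = 0
  [y \cos{\left(y \right)}]:  B D + 6 = 0
  [y^{2} \cos{\left(x \right)}]:  B C - 4 = 0
  [\sin{\left(x \right)} \cos{\left(x \right)}]:  C^{2} - 4 = 0
  [\sin{\left(y \right)} \cos{\left(x \right)}]:  C D + 6 = 0
  [\sin{\left(y \right)}, \cos{\left(y \right)}]:  D - 3 = 0
  [\cos^{2}{\left(y \right)}]:  D^{2} - 9 = 0
Solving: A = -3, B = -2, C = -2, D = 3.
Check against the point condition:
  u(1, 0) = -3 - 2 \sin{\left(1 \right)}  ⟹  A + C \sin{\left(1 \right)} = -3 - 2 \sin{\left(1 \right)}  ✓
Hence u(x, y) = - 3 x^{2} - 2 y^{2} - 2 \sin{\left(x \right)} + 3 \sin{\left(y \right)}.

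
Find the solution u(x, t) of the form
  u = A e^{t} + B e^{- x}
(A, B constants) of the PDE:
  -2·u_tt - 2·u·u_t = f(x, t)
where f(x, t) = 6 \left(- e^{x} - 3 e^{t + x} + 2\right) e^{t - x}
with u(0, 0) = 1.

Substitute the ansatz u = A e^{t} + B e^{- x} into the left-hand side.
Derivatives of the ansatz:
  u_tt = A e^{t}
  u_t = A e^{t}
Term by term:
  -2·u_tt = - 2 A e^{t}
  -2·u·u_t = - 2 A^{2} e^{2 t} - 2 A B e^{t} e^{- x}
So the left-hand side equals
  - 2 A^{2} e^{2 t} - 2 A B e^{t} e^{- x} - 2 A e^{t}
This must equal f(x, t) identically; expanded, f = - 18 e^{2 t} - 6 e^{t} + 12 e^{t} e^{- x}.
Matching coefficients of the independent functions:
  [e^{t} e^{- x}]:  - 2 A B = 12
  [e^{t}]:  - 2 A = -6
  [e^{2 t}]:  - 2 A^{2} = -18
Solving: A = 3, B = -2.
Check against the point condition:
  u(0, 0) = 1  ⟹  A + B = 1  ✓
Hence u(x, t) = 3 e^{t} - 2 e^{- x}.

Answer: u(x, t) = 3 e^{t} - 2 e^{- x}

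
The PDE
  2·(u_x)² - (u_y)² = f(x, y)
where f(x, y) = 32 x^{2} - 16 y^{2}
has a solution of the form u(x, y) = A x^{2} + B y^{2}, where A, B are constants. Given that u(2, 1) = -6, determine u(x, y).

Answer: u(x, y) = - 2 x^{2} + 2 y^{2}

Derivation:
Substitute the ansatz u = A x^{2} + B y^{2} into the left-hand side.
Derivatives of the ansatz:
  u_x = 2 A x
  u_y = 2 B y
Term by term:
  2·(u_x)² = 8 A^{2} x^{2}
  -(u_y)² = - 4 B^{2} y^{2}
So the left-hand side equals
  8 A^{2} x^{2} - 4 B^{2} y^{2}
This must equal f(x, y) = 32 x^{2} - 16 y^{2} identically.
Matching coefficients of the independent functions:
  [x^{2}]:  8 A^{2} = 32
  [y^{2}]:  - 4 B^{2} = -16
These equations allow (A, B) = (-2, -2) or (-2, 2) or (2, -2) or (2, 2).
Impose the point condition(s):
  u(2, 1) = -6  ⟹  4 A + B = -6
Only A = -2, B = 2 satisfies everything.
Hence u(x, y) = - 2 x^{2} + 2 y^{2}.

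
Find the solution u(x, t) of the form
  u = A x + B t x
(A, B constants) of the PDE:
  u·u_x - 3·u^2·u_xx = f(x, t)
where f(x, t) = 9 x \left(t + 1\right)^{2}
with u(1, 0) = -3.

Answer: u(x, t) = - 3 t x - 3 x

Derivation:
Substitute the ansatz u = A x + B t x into the left-hand side.
Derivatives of the ansatz:
  u_x = A + B t
  u_xx = 0
Term by term:
  u·u_x = A^{2} x + 2 A B t x + B^{2} t^{2} x
  -3·u^2·u_xx = 0
So the left-hand side equals
  A^{2} x + 2 A B t x + B^{2} t^{2} x
This must equal f(x, t) identically; expanded, f = 9 t^{2} x + 18 t x + 9 x.
Matching coefficients of the independent functions:
  [x]:  A^{2} = 9
  [t x]:  2 A B = 18
  [t^{2} x]:  B^{2} = 9
These equations allow (A, B) = (-3, -3) or (3, 3).
Impose the point condition(s):
  u(1, 0) = -3  ⟹  A = -3
Only A = -3, B = -3 satisfies everything.
Hence u(x, t) = - 3 t x - 3 x.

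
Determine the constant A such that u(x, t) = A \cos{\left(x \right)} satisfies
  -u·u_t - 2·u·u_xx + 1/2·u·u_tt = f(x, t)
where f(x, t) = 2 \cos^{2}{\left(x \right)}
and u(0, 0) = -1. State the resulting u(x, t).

Answer: u(x, t) = - \cos{\left(x \right)}

Derivation:
Substitute the ansatz u = A \cos{\left(x \right)} into the left-hand side.
Derivatives of the ansatz:
  u_t = 0
  u_xx = - A \cos{\left(x \right)}
  u_tt = 0
Term by term:
  -u·u_t = 0
  -2·u·u_xx = 2 A^{2} \cos^{2}{\left(x \right)}
  1/2·u·u_tt = 0
So the left-hand side equals
  2 A^{2} \cos^{2}{\left(x \right)}
This must equal f(x, t) = 2 \cos^{2}{\left(x \right)} identically.
Matching coefficients of the independent functions:
  [\cos^{2}{\left(x \right)}]:  2 A^{2} = 2
These equations allow (A) = (-1) or (1).
Impose the point condition(s):
  u(0, 0) = -1  ⟹  A = -1
Only A = -1 satisfies everything.
Hence u(x, t) = - \cos{\left(x \right)}.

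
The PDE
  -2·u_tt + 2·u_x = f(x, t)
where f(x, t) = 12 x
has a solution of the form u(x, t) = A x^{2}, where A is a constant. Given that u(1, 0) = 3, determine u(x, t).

Substitute the ansatz u = A x^{2} into the left-hand side.
Derivatives of the ansatz:
  u_tt = 0
  u_x = 2 A x
Term by term:
  -2·u_tt = 0
  2·u_x = 4 A x
So the left-hand side equals
  4 A x
This must equal f(x, t) = 12 x identically.
Matching coefficients of the independent functions:
  [x]:  4 A = 12
Solving: A = 3.
Check against the point condition:
  u(1, 0) = 3  ⟹  A = 3  ✓
Hence u(x, t) = 3 x^{2}.

Answer: u(x, t) = 3 x^{2}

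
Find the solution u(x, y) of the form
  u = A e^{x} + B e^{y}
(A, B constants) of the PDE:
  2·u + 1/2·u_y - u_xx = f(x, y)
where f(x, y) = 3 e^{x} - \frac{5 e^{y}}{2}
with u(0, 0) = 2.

Answer: u(x, y) = 3 e^{x} - e^{y}

Derivation:
Substitute the ansatz u = A e^{x} + B e^{y} into the left-hand side.
Derivatives of the ansatz:
  u_y = B e^{y}
  u_xx = A e^{x}
Term by term:
  2·u = 2 A e^{x} + 2 B e^{y}
  1/2·u_y = \frac{B e^{y}}{2}
  -u_xx = - A e^{x}
So the left-hand side equals
  A e^{x} + \frac{5 B e^{y}}{2}
This must equal f(x, y) = 3 e^{x} - \frac{5 e^{y}}{2} identically.
Matching coefficients of the independent functions:
  [e^{x}]:  A = 3
  [e^{y}]:  \frac{5 B}{2} = - \frac{5}{2}
Solving: A = 3, B = -1.
Check against the point condition:
  u(0, 0) = 2  ⟹  A + B = 2  ✓
Hence u(x, y) = 3 e^{x} - e^{y}.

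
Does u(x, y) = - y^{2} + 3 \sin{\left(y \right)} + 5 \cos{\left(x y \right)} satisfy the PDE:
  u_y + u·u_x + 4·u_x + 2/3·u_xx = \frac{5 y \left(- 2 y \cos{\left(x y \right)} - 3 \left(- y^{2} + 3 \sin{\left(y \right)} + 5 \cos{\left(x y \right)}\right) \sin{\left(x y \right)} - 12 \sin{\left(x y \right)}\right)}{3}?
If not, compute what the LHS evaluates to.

Answer: No, the LHS evaluates to - 5 x \sin{\left(x y \right)} - \frac{10 y^{2} \cos{\left(x y \right)}}{3} - 5 y \left(- y^{2} + 3 \sin{\left(y \right)} + 5 \cos{\left(x y \right)}\right) \sin{\left(x y \right)} - 20 y \sin{\left(x y \right)} - 2 y + 3 \cos{\left(y \right)}

Derivation:
Evaluate each term of the left-hand side for u = - y^{2} + 3 \sin{\left(y \right)} + 5 \cos{\left(x y \right)}.
Derivatives:
  u_y = - 5 x \sin{\left(x y \right)} - 2 y + 3 \cos{\left(y \right)}
  u_x = - 5 y \sin{\left(x y \right)}
  u_xx = - 5 y^{2} \cos{\left(x y \right)}
Terms:
  u_y = - 5 x \sin{\left(x y \right)} - 2 y + 3 \cos{\left(y \right)}
  u·u_x = 5 y \left(y^{2} - 3 \sin{\left(y \right)} - 5 \cos{\left(x y \right)}\right) \sin{\left(x y \right)}
  4·u_x = - 20 y \sin{\left(x y \right)}
  2/3·u_xx = - \frac{10 y^{2} \cos{\left(x y \right)}}{3}
Sum: LHS = - 5 x \sin{\left(x y \right)} - \frac{10 y^{2} \cos{\left(x y \right)}}{3} - 5 y \left(- y^{2} + 3 \sin{\left(y \right)} + 5 \cos{\left(x y \right)}\right) \sin{\left(x y \right)} - 20 y \sin{\left(x y \right)} - 2 y + 3 \cos{\left(y \right)}
Given right-hand side: \frac{5 y \left(- 2 y \cos{\left(x y \right)} - 3 \left(- y^{2} + 3 \sin{\left(y \right)} + 5 \cos{\left(x y \right)}\right) \sin{\left(x y \right)} - 12 \sin{\left(x y \right)}\right)}{3}. Difference LHS − RHS = - 5 x \sin{\left(x y \right)} - 2 y + 3 \cos{\left(y \right)} ≠ 0, so u is not a solution.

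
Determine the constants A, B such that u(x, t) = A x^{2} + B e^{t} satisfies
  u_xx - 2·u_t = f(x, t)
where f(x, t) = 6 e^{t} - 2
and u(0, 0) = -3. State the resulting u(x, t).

Substitute the ansatz u = A x^{2} + B e^{t} into the left-hand side.
Derivatives of the ansatz:
  u_xx = 2 A
  u_t = B e^{t}
Term by term:
  u_xx = 2 A
  -2·u_t = - 2 B e^{t}
So the left-hand side equals
  2 A - 2 B e^{t}
This must equal f(x, t) = 6 e^{t} - 2 identically.
Matching coefficients of the independent functions:
  [constant term]:  2 A = -2
  [e^{t}]:  - 2 B = 6
Solving: A = -1, B = -3.
Check against the point condition:
  u(0, 0) = -3  ⟹  B = -3  ✓
Hence u(x, t) = - x^{2} - 3 e^{t}.

Answer: u(x, t) = - x^{2} - 3 e^{t}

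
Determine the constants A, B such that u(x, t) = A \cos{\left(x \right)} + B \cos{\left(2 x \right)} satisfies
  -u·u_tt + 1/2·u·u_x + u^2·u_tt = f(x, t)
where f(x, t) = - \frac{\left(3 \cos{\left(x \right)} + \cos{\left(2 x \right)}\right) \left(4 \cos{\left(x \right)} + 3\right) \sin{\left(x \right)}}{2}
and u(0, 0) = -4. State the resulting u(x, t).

Substitute the ansatz u = A \cos{\left(x \right)} + B \cos{\left(2 x \right)} into the left-hand side.
Derivatives of the ansatz:
  u_tt = 0
  u_x = - A \sin{\left(x \right)} - 2 B \sin{\left(2 x \right)}
Term by term:
  -u·u_tt = 0
  1/2·u·u_x = - \frac{A^{2} \sin{\left(x \right)} \cos{\left(x \right)}}{2} - \frac{A B \sin{\left(x \right)} \cos{\left(2 x \right)}}{2} - A B \sin{\left(2 x \right)} \cos{\left(x \right)} - B^{2} \sin{\left(2 x \right)} \cos{\left(2 x \right)}
  u^2·u_tt = 0
So the left-hand side equals
  - \frac{A^{2} \sin{\left(x \right)} \cos{\left(x \right)}}{2} - \frac{A B \sin{\left(x \right)} \cos{\left(2 x \right)}}{2} - A B \sin{\left(2 x \right)} \cos{\left(x \right)} - B^{2} \sin{\left(2 x \right)} \cos{\left(2 x \right)}
This must equal f(x, t) identically; expanded, f = - \frac{9 \sin{\left(x \right)} \cos{\left(x \right)}}{2} - \frac{3 \sin{\left(x \right)} \cos{\left(2 x \right)}}{2} - 3 \sin{\left(2 x \right)} \cos{\left(x \right)} - \sin{\left(2 x \right)} \cos{\left(2 x \right)}.
Matching coefficients of the independent functions:
  [\sin{\left(x \right)} \cos{\left(x \right)}]:  - \frac{A^{2}}{2} = - \frac{9}{2}
  [\sin{\left(x \right)} \cos{\left(2 x \right)}]:  - \frac{A B}{2} = - \frac{3}{2}
  [\sin{\left(2 x \right)} \cos{\left(x \right)}]:  - A B = -3
  [\sin{\left(2 x \right)} \cos{\left(2 x \right)}]:  - B^{2} = -1
These equations allow (A, B) = (-3, -1) or (3, 1).
Impose the point condition(s):
  u(0, 0) = -4  ⟹  A + B = -4
Only A = -3, B = -1 satisfies everything.
Hence u(x, t) = - 3 \cos{\left(x \right)} - \cos{\left(2 x \right)}.

Answer: u(x, t) = - 3 \cos{\left(x \right)} - \cos{\left(2 x \right)}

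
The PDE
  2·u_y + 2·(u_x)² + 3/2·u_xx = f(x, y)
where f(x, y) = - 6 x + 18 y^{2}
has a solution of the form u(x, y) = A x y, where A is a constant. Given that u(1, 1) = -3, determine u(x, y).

Substitute the ansatz u = A x y into the left-hand side.
Derivatives of the ansatz:
  u_y = A x
  u_x = A y
  u_xx = 0
Term by term:
  2·u_y = 2 A x
  2·(u_x)² = 2 A^{2} y^{2}
  3/2·u_xx = 0
So the left-hand side equals
  2 A^{2} y^{2} + 2 A x
This must equal f(x, y) = - 6 x + 18 y^{2} identically.
Matching coefficients of the independent functions:
  [x]:  2 A = -6
  [y^{2}]:  2 A^{2} = 18
Solving: A = -3.
Check against the point condition:
  u(1, 1) = -3  ⟹  A = -3  ✓
Hence u(x, y) = - 3 x y.

Answer: u(x, y) = - 3 x y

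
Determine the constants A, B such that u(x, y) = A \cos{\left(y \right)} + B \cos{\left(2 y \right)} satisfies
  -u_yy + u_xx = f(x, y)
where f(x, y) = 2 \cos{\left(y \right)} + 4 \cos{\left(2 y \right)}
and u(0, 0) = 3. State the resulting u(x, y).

Substitute the ansatz u = A \cos{\left(y \right)} + B \cos{\left(2 y \right)} into the left-hand side.
Derivatives of the ansatz:
  u_yy = - A \cos{\left(y \right)} - 4 B \cos{\left(2 y \right)}
  u_xx = 0
Term by term:
  -u_yy = A \cos{\left(y \right)} + 4 B \cos{\left(2 y \right)}
  u_xx = 0
So the left-hand side equals
  A \cos{\left(y \right)} + 4 B \cos{\left(2 y \right)}
This must equal f(x, y) = 2 \cos{\left(y \right)} + 4 \cos{\left(2 y \right)} identically.
Matching coefficients of the independent functions:
  [\cos{\left(y \right)}]:  A = 2
  [\cos{\left(2 y \right)}]:  4 B = 4
Solving: A = 2, B = 1.
Check against the point condition:
  u(0, 0) = 3  ⟹  A + B = 3  ✓
Hence u(x, y) = 2 \cos{\left(y \right)} + \cos{\left(2 y \right)}.

Answer: u(x, y) = 2 \cos{\left(y \right)} + \cos{\left(2 y \right)}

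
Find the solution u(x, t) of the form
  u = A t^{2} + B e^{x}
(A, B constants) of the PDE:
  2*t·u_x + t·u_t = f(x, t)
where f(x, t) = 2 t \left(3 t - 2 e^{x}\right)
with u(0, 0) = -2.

Substitute the ansatz u = A t^{2} + B e^{x} into the left-hand side.
Derivatives of the ansatz:
  u_x = B e^{x}
  u_t = 2 A t
Term by term:
  2*t·u_x = 2 B t e^{x}
  t·u_t = 2 A t^{2}
So the left-hand side equals
  2 A t^{2} + 2 B t e^{x}
This must equal f(x, t) identically; expanded, f = 6 t^{2} - 4 t e^{x}.
Matching coefficients of the independent functions:
  [t^{2}]:  2 A = 6
  [t e^{x}]:  2 B = -4
Solving: A = 3, B = -2.
Check against the point condition:
  u(0, 0) = -2  ⟹  B = -2  ✓
Hence u(x, t) = 3 t^{2} - 2 e^{x}.

Answer: u(x, t) = 3 t^{2} - 2 e^{x}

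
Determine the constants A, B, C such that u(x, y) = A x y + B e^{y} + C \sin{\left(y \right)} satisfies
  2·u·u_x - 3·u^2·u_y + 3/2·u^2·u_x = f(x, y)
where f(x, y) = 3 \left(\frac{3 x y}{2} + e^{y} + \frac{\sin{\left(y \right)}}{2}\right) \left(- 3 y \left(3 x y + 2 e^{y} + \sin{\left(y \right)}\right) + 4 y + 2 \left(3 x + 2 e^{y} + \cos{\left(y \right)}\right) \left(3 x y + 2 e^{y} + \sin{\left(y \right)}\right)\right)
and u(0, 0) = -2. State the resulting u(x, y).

Substitute the ansatz u = A x y + B e^{y} + C \sin{\left(y \right)} into the left-hand side.
Derivatives of the ansatz:
  u_x = A y
  u_y = A x + B e^{y} + C \cos{\left(y \right)}
Term by term:
  2·u·u_x = 2 A^{2} x y^{2} + 2 A B y e^{y} + 2 A C y \sin{\left(y \right)}
  -3·u^2·u_y = - 3 A^{3} x^{3} y^{2} - 3 A^{2} B x^{2} y^{2} e^{y} - 6 A^{2} B x^{2} y e^{y} - 3 A^{2} C x^{2} y^{2} \cos{\left(y \right)} - 6 A^{2} C x^{2} y \sin{\left(y \right)} - 6 A B^{2} x y e^{2 y} - 3 A B^{2} x e^{2 y} - 6 A B C x y e^{y} \sin{\left(y \right)} - 6 A B C x y e^{y} \cos{\left(y \right)} - 6 A B C x e^{y} \sin{\left(y \right)} - 6 A C^{2} x y \sin{\left(y \right)} \cos{\left(y \right)} - 3 A C^{2} x \sin^{2}{\left(y \right)} - 3 B^{3} e^{3 y} - 6 B^{2} C e^{2 y} \sin{\left(y \right)} - 3 B^{2} C e^{2 y} \cos{\left(y \right)} - 3 B C^{2} e^{y} \sin^{2}{\left(y \right)} - 6 B C^{2} e^{y} \sin{\left(y \right)} \cos{\left(y \right)} - 3 C^{3} \sin^{2}{\left(y \right)} \cos{\left(y \right)}
  3/2·u^2·u_x = \frac{3 A^{3} x^{2} y^{3}}{2} + 3 A^{2} B x y^{2} e^{y} + 3 A^{2} C x y^{2} \sin{\left(y \right)} + \frac{3 A B^{2} y e^{2 y}}{2} + 3 A B C y e^{y} \sin{\left(y \right)} + \frac{3 A C^{2} y \sin^{2}{\left(y \right)}}{2}
Sum these and collect like terms in the independent variables.
This must equal f(x, y) identically; expanded, f = 81 x^{3} y^{2} - \frac{81 x^{2} y^{3}}{2} + 54 x^{2} y^{2} e^{y} + 27 x^{2} y^{2} \cos{\left(y \right)} + 108 x^{2} y e^{y} + 54 x^{2} y \sin{\left(y \right)} - 54 x y^{2} e^{y} - 27 x y^{2} \sin{\left(y \right)} + 18 x y^{2} + 72 x y e^{2 y} + 36 x y e^{y} \sin{\left(y \right)} + 36 x y e^{y} \cos{\left(y \right)} + 18 x y \sin{\left(y \right)} \cos{\left(y \right)} + 36 x e^{2 y} + 36 x e^{y} \sin{\left(y \right)} + 9 x \sin^{2}{\left(y \right)} - 18 y e^{2 y} - 18 y e^{y} \sin{\left(y \right)} + 12 y e^{y} - \frac{9 y \sin^{2}{\left(y \right)}}{2} + 6 y \sin{\left(y \right)} + 24 e^{3 y} + 24 e^{2 y} \sin{\left(y \right)} + 12 e^{2 y} \cos{\left(y \right)} + 6 e^{y} \sin^{2}{\left(y \right)} + 12 e^{y} \sin{\left(y \right)} \cos{\left(y \right)} + 3 \sin^{2}{\left(y \right)} \cos{\left(y \right)}.
Matching coefficients of the independent functions:
(each divided by its leading coefficient; functions giving the same equation are listed together)
  [x y^{2}]:  A^{2} - 9 = 0
  [x e^{2 y}, y e^{2 y}, x y e^{2 y}]:  A B^{2} + 12 = 0
  [x \sin^{2}{\left(y \right)}, y \sin^{2}{\left(y \right)}, x y \sin{\left(y \right)} \cos{\left(y \right)}]:  A C^{2} + 3 = 0
  [x^{2} y^{3}, x^{3} y^{2}]:  A^{3} + 27 = 0
  [y e^{y}]:  A B - 6 = 0
  [y \sin{\left(y \right)}]:  A C - 3 = 0
  [e^{y} \sin^{2}{\left(y \right)}, e^{y} \sin{\left(y \right)} \cos{\left(y \right)}]:  B C^{2} + 2 = 0
  [e^{2 y} \sin{\left(y \right)}, e^{2 y} \cos{\left(y \right)}]:  B^{2} C + 4 = 0
  [\sin^{2}{\left(y \right)} \cos{\left(y \right)}]:  C^{3} + 1 = 0
  [x y^{2} e^{y}, x^{2} y e^{y}, x^{2} y^{2} e^{y}]:  A^{2} B + 18 = 0
  [x y^{2} \sin{\left(y \right)}, x^{2} y \sin{\left(y \right)}, x^{2} y^{2} \cos{\left(y \right)}]:  A^{2} C + 9 = 0
  [x e^{y} \sin{\left(y \right)}, y e^{y} \sin{\left(y \right)}, x y e^{y} \sin{\left(y \right)}, …]:  A B C + 6 = 0
  [e^{3 y}]:  B^{3} + 8 = 0
Solving: A = -3, B = -2, C = -1.
Check against the point condition:
  u(0, 0) = -2  ⟹  B = -2  ✓
Hence u(x, y) = - 3 x y - 2 e^{y} - \sin{\left(y \right)}.

Answer: u(x, y) = - 3 x y - 2 e^{y} - \sin{\left(y \right)}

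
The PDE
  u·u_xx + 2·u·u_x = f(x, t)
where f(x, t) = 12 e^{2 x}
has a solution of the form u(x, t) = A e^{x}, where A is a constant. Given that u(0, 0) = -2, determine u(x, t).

Substitute the ansatz u = A e^{x} into the left-hand side.
Derivatives of the ansatz:
  u_xx = A e^{x}
  u_x = A e^{x}
Term by term:
  u·u_xx = A^{2} e^{2 x}
  2·u·u_x = 2 A^{2} e^{2 x}
So the left-hand side equals
  3 A^{2} e^{2 x}
This must equal f(x, t) = 12 e^{2 x} identically.
Matching coefficients of the independent functions:
  [e^{2 x}]:  3 A^{2} = 12
These equations allow (A) = (-2) or (2).
Impose the point condition(s):
  u(0, 0) = -2  ⟹  A = -2
Only A = -2 satisfies everything.
Hence u(x, t) = - 2 e^{x}.

Answer: u(x, t) = - 2 e^{x}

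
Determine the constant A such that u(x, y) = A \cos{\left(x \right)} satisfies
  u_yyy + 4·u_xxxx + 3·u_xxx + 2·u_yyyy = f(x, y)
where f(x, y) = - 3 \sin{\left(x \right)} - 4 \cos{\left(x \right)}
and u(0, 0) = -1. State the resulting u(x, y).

Answer: u(x, y) = - \cos{\left(x \right)}

Derivation:
Substitute the ansatz u = A \cos{\left(x \right)} into the left-hand side.
Derivatives of the ansatz:
  u_yyy = 0
  u_xxxx = A \cos{\left(x \right)}
  u_xxx = A \sin{\left(x \right)}
  u_yyyy = 0
Term by term:
  u_yyy = 0
  4·u_xxxx = 4 A \cos{\left(x \right)}
  3·u_xxx = 3 A \sin{\left(x \right)}
  2·u_yyyy = 0
So the left-hand side equals
  3 A \sin{\left(x \right)} + 4 A \cos{\left(x \right)}
This must equal f(x, y) = - 3 \sin{\left(x \right)} - 4 \cos{\left(x \right)} identically.
Matching coefficients of the independent functions:
  [\sin{\left(x \right)}]:  3 A = -3
  [\cos{\left(x \right)}]:  4 A = -4
Solving: A = -1.
Check against the point condition:
  u(0, 0) = -1  ⟹  A = -1  ✓
Hence u(x, y) = - \cos{\left(x \right)}.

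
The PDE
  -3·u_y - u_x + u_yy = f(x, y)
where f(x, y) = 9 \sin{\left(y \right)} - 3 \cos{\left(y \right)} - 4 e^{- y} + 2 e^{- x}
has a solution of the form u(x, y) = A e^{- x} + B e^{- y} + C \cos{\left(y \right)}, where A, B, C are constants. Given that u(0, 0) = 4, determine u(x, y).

Answer: u(x, y) = 3 \cos{\left(y \right)} - e^{- y} + 2 e^{- x}

Derivation:
Substitute the ansatz u = A e^{- x} + B e^{- y} + C \cos{\left(y \right)} into the left-hand side.
Derivatives of the ansatz:
  u_y = - B e^{- y} - C \sin{\left(y \right)}
  u_x = - A e^{- x}
  u_yy = B e^{- y} - C \cos{\left(y \right)}
Term by term:
  -3·u_y = 3 B e^{- y} + 3 C \sin{\left(y \right)}
  -u_x = A e^{- x}
  u_yy = B e^{- y} - C \cos{\left(y \right)}
So the left-hand side equals
  A e^{- x} + 4 B e^{- y} + 3 C \sin{\left(y \right)} - C \cos{\left(y \right)}
This must equal f(x, y) = 9 \sin{\left(y \right)} - 3 \cos{\left(y \right)} - 4 e^{- y} + 2 e^{- x} identically.
Matching coefficients of the independent functions:
  [e^{- x}]:  A = 2
  [e^{- y}]:  4 B = -4
  [\sin{\left(y \right)}]:  3 C = 9
  [\cos{\left(y \right)}]:  - C = -3
Solving: A = 2, B = -1, C = 3.
Check against the point condition:
  u(0, 0) = 4  ⟹  A + B + C = 4  ✓
Hence u(x, y) = 3 \cos{\left(y \right)} - e^{- y} + 2 e^{- x}.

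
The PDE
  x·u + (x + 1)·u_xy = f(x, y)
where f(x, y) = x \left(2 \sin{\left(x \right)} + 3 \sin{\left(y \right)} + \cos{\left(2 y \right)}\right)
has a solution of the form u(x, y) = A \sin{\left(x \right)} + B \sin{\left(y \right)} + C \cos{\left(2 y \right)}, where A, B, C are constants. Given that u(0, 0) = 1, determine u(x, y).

Answer: u(x, y) = 2 \sin{\left(x \right)} + 3 \sin{\left(y \right)} + \cos{\left(2 y \right)}

Derivation:
Substitute the ansatz u = A \sin{\left(x \right)} + B \sin{\left(y \right)} + C \cos{\left(2 y \right)} into the left-hand side.
Derivatives of the ansatz:
  u_xy = 0
Term by term:
  x·u = A x \sin{\left(x \right)} + B x \sin{\left(y \right)} + C x \cos{\left(2 y \right)}
  (x + 1)·u_xy = 0
So the left-hand side equals
  A x \sin{\left(x \right)} + B x \sin{\left(y \right)} + C x \cos{\left(2 y \right)}
This must equal f(x, y) identically; expanded, f = 2 x \sin{\left(x \right)} + 3 x \sin{\left(y \right)} + x \cos{\left(2 y \right)}.
Matching coefficients of the independent functions:
  [x \sin{\left(x \right)}]:  A = 2
  [x \sin{\left(y \right)}]:  B = 3
  [x \cos{\left(2 y \right)}]:  C = 1
Solving: A = 2, B = 3, C = 1.
Check against the point condition:
  u(0, 0) = 1  ⟹  C = 1  ✓
Hence u(x, y) = 2 \sin{\left(x \right)} + 3 \sin{\left(y \right)} + \cos{\left(2 y \right)}.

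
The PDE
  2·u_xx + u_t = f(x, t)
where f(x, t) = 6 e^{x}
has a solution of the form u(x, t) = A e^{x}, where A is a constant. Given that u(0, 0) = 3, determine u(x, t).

Substitute the ansatz u = A e^{x} into the left-hand side.
Derivatives of the ansatz:
  u_xx = A e^{x}
  u_t = 0
Term by term:
  2·u_xx = 2 A e^{x}
  u_t = 0
So the left-hand side equals
  2 A e^{x}
This must equal f(x, t) = 6 e^{x} identically.
Matching coefficients of the independent functions:
  [e^{x}]:  2 A = 6
Solving: A = 3.
Check against the point condition:
  u(0, 0) = 3  ⟹  A = 3  ✓
Hence u(x, t) = 3 e^{x}.

Answer: u(x, t) = 3 e^{x}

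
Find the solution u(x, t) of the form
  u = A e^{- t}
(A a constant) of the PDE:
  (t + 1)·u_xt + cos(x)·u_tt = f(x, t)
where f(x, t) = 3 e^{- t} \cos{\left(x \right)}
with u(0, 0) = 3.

Substitute the ansatz u = A e^{- t} into the left-hand side.
Derivatives of the ansatz:
  u_xt = 0
  u_tt = A e^{- t}
Term by term:
  (t + 1)·u_xt = 0
  cos(x)·u_tt = A e^{- t} \cos{\left(x \right)}
So the left-hand side equals
  A e^{- t} \cos{\left(x \right)}
This must equal f(x, t) = 3 e^{- t} \cos{\left(x \right)} identically.
Matching coefficients of the independent functions:
  [e^{- t} \cos{\left(x \right)}]:  A = 3
Solving: A = 3.
Check against the point condition:
  u(0, 0) = 3  ⟹  A = 3  ✓
Hence u(x, t) = 3 e^{- t}.

Answer: u(x, t) = 3 e^{- t}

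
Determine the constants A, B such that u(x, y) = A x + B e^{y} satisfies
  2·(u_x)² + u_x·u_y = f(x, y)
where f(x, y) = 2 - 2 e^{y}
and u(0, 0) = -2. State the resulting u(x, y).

Substitute the ansatz u = A x + B e^{y} into the left-hand side.
Derivatives of the ansatz:
  u_x = A
  u_y = B e^{y}
Term by term:
  2·(u_x)² = 2 A^{2}
  u_x·u_y = A B e^{y}
So the left-hand side equals
  2 A^{2} + A B e^{y}
This must equal f(x, y) = 2 - 2 e^{y} identically.
Matching coefficients of the independent functions:
  [constant term]:  2 A^{2} = 2
  [e^{y}]:  A B = -2
These equations allow (A, B) = (-1, 2) or (1, -2).
Impose the point condition(s):
  u(0, 0) = -2  ⟹  B = -2
Only A = 1, B = -2 satisfies everything.
Hence u(x, y) = x - 2 e^{y}.

Answer: u(x, y) = x - 2 e^{y}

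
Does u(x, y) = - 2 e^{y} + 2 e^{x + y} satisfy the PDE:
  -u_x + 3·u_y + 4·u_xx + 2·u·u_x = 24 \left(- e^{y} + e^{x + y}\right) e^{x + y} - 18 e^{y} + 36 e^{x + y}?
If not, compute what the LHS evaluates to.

Evaluate each term of the left-hand side for u = - 2 e^{y} + 2 e^{x + y}.
Derivatives:
  u_x = 2 e^{x} e^{y}
  u_y = 2 e^{x} e^{y} - 2 e^{y}
  u_xx = 2 e^{x} e^{y}
Terms:
  -u_x = - 2 e^{x + y}
  3·u_y = - 6 e^{y} + 6 e^{x + y}
  4·u_xx = 8 e^{x + y}
  2·u·u_x = 8 \left(- e^{y} + e^{x + y}\right) e^{x + y}
Sum: LHS = 8 \left(- e^{y} + e^{x + y}\right) e^{x + y} - 6 e^{y} + 12 e^{x + y}
Given right-hand side: 24 \left(- e^{y} + e^{x + y}\right) e^{x + y} - 18 e^{y} + 36 e^{x + y}. Difference LHS − RHS = 16 \left(e^{y} - e^{x + y}\right) e^{x + y} + 12 e^{y} - 24 e^{x + y} ≠ 0, so u is not a solution.

Answer: No, the LHS evaluates to 8 \left(- e^{y} + e^{x + y}\right) e^{x + y} - 6 e^{y} + 12 e^{x + y}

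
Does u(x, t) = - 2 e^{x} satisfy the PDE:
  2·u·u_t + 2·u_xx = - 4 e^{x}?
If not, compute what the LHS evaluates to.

Evaluate each term of the left-hand side for u = - 2 e^{x}.
Derivatives:
  u_t = 0
  u_xx = - 2 e^{x}
Terms:
  2·u·u_t = 0
  2·u_xx = - 4 e^{x}
Sum: LHS = - 4 e^{x}
This is exactly the given right-hand side, so u is a solution.

Answer: Yes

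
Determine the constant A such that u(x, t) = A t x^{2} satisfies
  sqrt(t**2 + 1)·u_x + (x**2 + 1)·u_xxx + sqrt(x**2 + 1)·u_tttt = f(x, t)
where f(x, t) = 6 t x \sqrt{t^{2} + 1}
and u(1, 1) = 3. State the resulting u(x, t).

Answer: u(x, t) = 3 t x^{2}

Derivation:
Substitute the ansatz u = A t x^{2} into the left-hand side.
Derivatives of the ansatz:
  u_x = 2 A t x
  u_xxx = 0
  u_tttt = 0
Term by term:
  sqrt(t**2 + 1)·u_x = 2 A t x \sqrt{t^{2} + 1}
  (x**2 + 1)·u_xxx = 0
  sqrt(x**2 + 1)·u_tttt = 0
So the left-hand side equals
  2 A t x \sqrt{t^{2} + 1}
This must equal f(x, t) = 6 t x \sqrt{t^{2} + 1} identically.
Matching coefficients of the independent functions:
  [t x \sqrt{t^{2} + 1}]:  2 A = 6
Solving: A = 3.
Check against the point condition:
  u(1, 1) = 3  ⟹  A = 3  ✓
Hence u(x, t) = 3 t x^{2}.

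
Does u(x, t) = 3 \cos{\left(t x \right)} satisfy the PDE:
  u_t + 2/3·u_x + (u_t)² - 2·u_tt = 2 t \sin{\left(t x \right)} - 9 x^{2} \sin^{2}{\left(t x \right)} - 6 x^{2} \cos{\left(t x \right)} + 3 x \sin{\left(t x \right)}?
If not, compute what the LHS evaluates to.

Evaluate each term of the left-hand side for u = 3 \cos{\left(t x \right)}.
Derivatives:
  u_t = - 3 x \sin{\left(t x \right)}
  u_x = - 3 t \sin{\left(t x \right)}
  u_tt = - 3 x^{2} \cos{\left(t x \right)}
Terms:
  u_t = - 3 x \sin{\left(t x \right)}
  2/3·u_x = - 2 t \sin{\left(t x \right)}
  (u_t)² = 9 x^{2} \sin^{2}{\left(t x \right)}
  -2·u_tt = 6 x^{2} \cos{\left(t x \right)}
Sum: LHS = - 2 t \sin{\left(t x \right)} + 9 x^{2} \sin^{2}{\left(t x \right)} + 6 x^{2} \cos{\left(t x \right)} - 3 x \sin{\left(t x \right)}
Given right-hand side: 2 t \sin{\left(t x \right)} - 9 x^{2} \sin^{2}{\left(t x \right)} - 6 x^{2} \cos{\left(t x \right)} + 3 x \sin{\left(t x \right)}. Difference LHS − RHS = - 4 t \sin{\left(t x \right)} + 18 x^{2} \sin^{2}{\left(t x \right)} + 12 x^{2} \cos{\left(t x \right)} - 6 x \sin{\left(t x \right)} ≠ 0, so u is not a solution.

Answer: No, the LHS evaluates to - 2 t \sin{\left(t x \right)} + 9 x^{2} \sin^{2}{\left(t x \right)} + 6 x^{2} \cos{\left(t x \right)} - 3 x \sin{\left(t x \right)}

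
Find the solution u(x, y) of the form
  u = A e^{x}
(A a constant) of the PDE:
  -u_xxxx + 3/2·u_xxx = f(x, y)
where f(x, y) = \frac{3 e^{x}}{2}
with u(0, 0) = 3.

Answer: u(x, y) = 3 e^{x}

Derivation:
Substitute the ansatz u = A e^{x} into the left-hand side.
Derivatives of the ansatz:
  u_xxxx = A e^{x}
  u_xxx = A e^{x}
Term by term:
  -u_xxxx = - A e^{x}
  3/2·u_xxx = \frac{3 A e^{x}}{2}
So the left-hand side equals
  \frac{A e^{x}}{2}
This must equal f(x, y) = \frac{3 e^{x}}{2} identically.
Matching coefficients of the independent functions:
  [e^{x}]:  \frac{A}{2} = \frac{3}{2}
Solving: A = 3.
Check against the point condition:
  u(0, 0) = 3  ⟹  A = 3  ✓
Hence u(x, y) = 3 e^{x}.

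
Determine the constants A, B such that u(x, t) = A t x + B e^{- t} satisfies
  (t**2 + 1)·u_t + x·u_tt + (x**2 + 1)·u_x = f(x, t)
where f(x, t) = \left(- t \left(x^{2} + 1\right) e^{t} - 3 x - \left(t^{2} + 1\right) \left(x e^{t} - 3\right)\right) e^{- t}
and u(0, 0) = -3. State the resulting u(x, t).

Answer: u(x, t) = - t x - 3 e^{- t}

Derivation:
Substitute the ansatz u = A t x + B e^{- t} into the left-hand side.
Derivatives of the ansatz:
  u_t = A x - B e^{- t}
  u_tt = B e^{- t}
  u_x = A t
Term by term:
  (t**2 + 1)·u_t = A t^{2} x + A x - B t^{2} e^{- t} - B e^{- t}
  x·u_tt = B x e^{- t}
  (x**2 + 1)·u_x = A t x^{2} + A t
So the left-hand side equals
  A t^{2} x + A t x^{2} + A t + A x - B t^{2} e^{- t} + B x e^{- t} - B e^{- t}
This must equal f(x, t) identically; expanded, f = - t^{2} x + 3 t^{2} e^{- t} - t x^{2} - t - x - 3 x e^{- t} + 3 e^{- t}.
Matching coefficients of the independent functions:
  [t, x, t x^{2}, t^{2} x]:  A = -1
  [t^{2} e^{- t}, e^{- t}]:  - B = 3
  [x e^{- t}]:  B = -3
Solving: A = -1, B = -3.
Check against the point condition:
  u(0, 0) = -3  ⟹  B = -3  ✓
Hence u(x, t) = - t x - 3 e^{- t}.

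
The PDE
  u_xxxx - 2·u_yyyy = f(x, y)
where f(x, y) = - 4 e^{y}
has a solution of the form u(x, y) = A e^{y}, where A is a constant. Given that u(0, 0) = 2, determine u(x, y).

Answer: u(x, y) = 2 e^{y}

Derivation:
Substitute the ansatz u = A e^{y} into the left-hand side.
Derivatives of the ansatz:
  u_xxxx = 0
  u_yyyy = A e^{y}
Term by term:
  u_xxxx = 0
  -2·u_yyyy = - 2 A e^{y}
So the left-hand side equals
  - 2 A e^{y}
This must equal f(x, y) = - 4 e^{y} identically.
Matching coefficients of the independent functions:
  [e^{y}]:  - 2 A = -4
Solving: A = 2.
Check against the point condition:
  u(0, 0) = 2  ⟹  A = 2  ✓
Hence u(x, y) = 2 e^{y}.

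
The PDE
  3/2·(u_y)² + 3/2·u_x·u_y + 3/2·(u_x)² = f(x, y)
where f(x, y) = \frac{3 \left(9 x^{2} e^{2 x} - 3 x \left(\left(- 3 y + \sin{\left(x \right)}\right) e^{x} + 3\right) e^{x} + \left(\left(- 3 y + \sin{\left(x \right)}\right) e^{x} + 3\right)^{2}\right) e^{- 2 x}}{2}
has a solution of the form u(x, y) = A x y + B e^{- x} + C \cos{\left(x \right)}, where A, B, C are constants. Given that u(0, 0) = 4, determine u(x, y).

Answer: u(x, y) = 3 x y + \cos{\left(x \right)} + 3 e^{- x}

Derivation:
Substitute the ansatz u = A x y + B e^{- x} + C \cos{\left(x \right)} into the left-hand side.
Derivatives of the ansatz:
  u_y = A x
  u_x = A y - B e^{- x} - C \sin{\left(x \right)}
Term by term:
  3/2·(u_y)² = \frac{3 A^{2} x^{2}}{2}
  3/2·u_x·u_y = \frac{3 A^{2} x y}{2} - \frac{3 A B x e^{- x}}{2} - \frac{3 A C x \sin{\left(x \right)}}{2}
  3/2·(u_x)² = \frac{3 A^{2} y^{2}}{2} - 3 A B y e^{- x} - 3 A C y \sin{\left(x \right)} + \frac{3 B^{2} e^{- 2 x}}{2} + 3 B C e^{- x} \sin{\left(x \right)} + \frac{3 C^{2} \sin^{2}{\left(x \right)}}{2}
So the left-hand side equals
  \frac{3 A^{2} x^{2}}{2} + \frac{3 A^{2} x y}{2} + \frac{3 A^{2} y^{2}}{2} - \frac{3 A B x e^{- x}}{2} - 3 A B y e^{- x} - \frac{3 A C x \sin{\left(x \right)}}{2} - 3 A C y \sin{\left(x \right)} + \frac{3 B^{2} e^{- 2 x}}{2} + 3 B C e^{- x} \sin{\left(x \right)} + \frac{3 C^{2} \sin^{2}{\left(x \right)}}{2}
This must equal f(x, y) identically; expanded, f = \frac{27 x^{2}}{2} + \frac{27 x y}{2} - \frac{9 x \sin{\left(x \right)}}{2} - \frac{27 x e^{- x}}{2} + \frac{27 y^{2}}{2} - 9 y \sin{\left(x \right)} - 27 y e^{- x} + \frac{3 \sin^{2}{\left(x \right)}}{2} + 9 e^{- x} \sin{\left(x \right)} + \frac{27 e^{- 2 x}}{2}.
Matching coefficients of the independent functions:
  [x^{2}, y^{2}, x y]:  \frac{3 A^{2}}{2} = \frac{27}{2}
  [x e^{- x}]:  - \frac{3 A B}{2} = - \frac{27}{2}
  [x \sin{\left(x \right)}]:  - \frac{3 A C}{2} = - \frac{9}{2}
  [y e^{- x}]:  - 3 A B = -27
  [y \sin{\left(x \right)}]:  - 3 A C = -9
  [e^{- x} \sin{\left(x \right)}]:  3 B C = 9
  [e^{- 2 x}]:  \frac{3 B^{2}}{2} = \frac{27}{2}
  [\sin^{2}{\left(x \right)}]:  \frac{3 C^{2}}{2} = \frac{3}{2}
These equations allow (A, B, C) = (-3, -3, -1) or (3, 3, 1).
Impose the point condition(s):
  u(0, 0) = 4  ⟹  B + C = 4
Only A = 3, B = 3, C = 1 satisfies everything.
Hence u(x, y) = 3 x y + \cos{\left(x \right)} + 3 e^{- x}.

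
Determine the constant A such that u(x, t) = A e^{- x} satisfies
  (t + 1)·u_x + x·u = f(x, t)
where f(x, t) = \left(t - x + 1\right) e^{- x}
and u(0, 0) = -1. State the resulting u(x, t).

Substitute the ansatz u = A e^{- x} into the left-hand side.
Derivatives of the ansatz:
  u_x = - A e^{- x}
Term by term:
  (t + 1)·u_x = - A t e^{- x} - A e^{- x}
  x·u = A x e^{- x}
So the left-hand side equals
  - A t e^{- x} + A x e^{- x} - A e^{- x}
This must equal f(x, t) identically; expanded, f = t e^{- x} - x e^{- x} + e^{- x}.
Matching coefficients of the independent functions:
  [t e^{- x}, e^{- x}]:  - A = 1
  [x e^{- x}]:  A = -1
Solving: A = -1.
Check against the point condition:
  u(0, 0) = -1  ⟹  A = -1  ✓
Hence u(x, t) = - e^{- x}.

Answer: u(x, t) = - e^{- x}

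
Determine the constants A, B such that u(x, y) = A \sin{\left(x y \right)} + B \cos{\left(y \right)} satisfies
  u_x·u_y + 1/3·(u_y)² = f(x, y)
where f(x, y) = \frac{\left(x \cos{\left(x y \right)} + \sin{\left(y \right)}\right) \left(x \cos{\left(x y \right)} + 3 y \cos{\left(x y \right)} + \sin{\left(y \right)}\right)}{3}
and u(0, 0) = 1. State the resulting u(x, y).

Substitute the ansatz u = A \sin{\left(x y \right)} + B \cos{\left(y \right)} into the left-hand side.
Derivatives of the ansatz:
  u_x = A y \cos{\left(x y \right)}
  u_y = A x \cos{\left(x y \right)} - B \sin{\left(y \right)}
Term by term:
  u_x·u_y = A^{2} x y \cos^{2}{\left(x y \right)} - A B y \sin{\left(y \right)} \cos{\left(x y \right)}
  1/3·(u_y)² = \frac{A^{2} x^{2} \cos^{2}{\left(x y \right)}}{3} - \frac{2 A B x \sin{\left(y \right)} \cos{\left(x y \right)}}{3} + \frac{B^{2} \sin^{2}{\left(y \right)}}{3}
So the left-hand side equals
  \frac{A^{2} x^{2} \cos^{2}{\left(x y \right)}}{3} + A^{2} x y \cos^{2}{\left(x y \right)} - \frac{2 A B x \sin{\left(y \right)} \cos{\left(x y \right)}}{3} - A B y \sin{\left(y \right)} \cos{\left(x y \right)} + \frac{B^{2} \sin^{2}{\left(y \right)}}{3}
This must equal f(x, y) identically; expanded, f = \frac{x^{2} \cos^{2}{\left(x y \right)}}{3} + x y \cos^{2}{\left(x y \right)} + \frac{2 x \sin{\left(y \right)} \cos{\left(x y \right)}}{3} + y \sin{\left(y \right)} \cos{\left(x y \right)} + \frac{\sin^{2}{\left(y \right)}}{3}.
Matching coefficients of the independent functions:
  [x^{2} \cos^{2}{\left(x y \right)}]:  \frac{A^{2}}{3} = \frac{1}{3}
  [x y \cos^{2}{\left(x y \right)}]:  A^{2} = 1
  [x \sin{\left(y \right)} \cos{\left(x y \right)}]:  - \frac{2 A B}{3} = \frac{2}{3}
  [y \sin{\left(y \right)} \cos{\left(x y \right)}]:  - A B = 1
  [\sin^{2}{\left(y \right)}]:  \frac{B^{2}}{3} = \frac{1}{3}
These equations allow (A, B) = (-1, 1) or (1, -1).
Impose the point condition(s):
  u(0, 0) = 1  ⟹  B = 1
Only A = -1, B = 1 satisfies everything.
Hence u(x, y) = - \sin{\left(x y \right)} + \cos{\left(y \right)}.

Answer: u(x, y) = - \sin{\left(x y \right)} + \cos{\left(y \right)}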